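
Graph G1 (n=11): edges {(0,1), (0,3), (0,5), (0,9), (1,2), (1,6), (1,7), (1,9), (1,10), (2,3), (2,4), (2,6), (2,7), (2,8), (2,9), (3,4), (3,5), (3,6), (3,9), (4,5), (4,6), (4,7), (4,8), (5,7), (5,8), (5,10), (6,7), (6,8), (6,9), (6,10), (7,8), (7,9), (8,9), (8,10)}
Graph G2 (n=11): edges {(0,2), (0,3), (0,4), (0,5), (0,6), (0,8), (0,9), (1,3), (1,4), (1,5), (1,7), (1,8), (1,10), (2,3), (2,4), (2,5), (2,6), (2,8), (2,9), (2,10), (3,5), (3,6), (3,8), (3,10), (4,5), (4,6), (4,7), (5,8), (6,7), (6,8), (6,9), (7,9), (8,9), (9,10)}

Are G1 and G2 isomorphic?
Yes, isomorphic

The graphs are isomorphic.
One valid mapping φ: V(G1) → V(G2): 0→7, 1→9, 2→0, 3→4, 4→5, 5→1, 6→2, 7→8, 8→3, 9→6, 10→10

Verify φ preserves adjacency — for each edge of G1, its image is an edge of G2:
  (0,1) → (φ(0),φ(1)) = (7,9) ∈ E(G2) ✓
  (0,3) → (φ(0),φ(3)) = (4,7) ∈ E(G2) ✓
  (0,5) → (φ(0),φ(5)) = (1,7) ∈ E(G2) ✓
  (0,9) → (φ(0),φ(9)) = (6,7) ∈ E(G2) ✓
  (1,2) → (φ(1),φ(2)) = (0,9) ∈ E(G2) ✓
  (1,6) → (φ(1),φ(6)) = (2,9) ∈ E(G2) ✓
  (1,7) → (φ(1),φ(7)) = (8,9) ∈ E(G2) ✓
  (1,9) → (φ(1),φ(9)) = (6,9) ∈ E(G2) ✓
  (1,10) → (φ(1),φ(10)) = (9,10) ∈ E(G2) ✓
  (2,3) → (φ(2),φ(3)) = (0,4) ∈ E(G2) ✓
  (2,4) → (φ(2),φ(4)) = (0,5) ∈ E(G2) ✓
  (2,6) → (φ(2),φ(6)) = (0,2) ∈ E(G2) ✓
  (2,7) → (φ(2),φ(7)) = (0,8) ∈ E(G2) ✓
  (2,8) → (φ(2),φ(8)) = (0,3) ∈ E(G2) ✓
  (2,9) → (φ(2),φ(9)) = (0,6) ∈ E(G2) ✓
  (3,4) → (φ(3),φ(4)) = (4,5) ∈ E(G2) ✓
  (3,5) → (φ(3),φ(5)) = (1,4) ∈ E(G2) ✓
  (3,6) → (φ(3),φ(6)) = (2,4) ∈ E(G2) ✓
  (3,9) → (φ(3),φ(9)) = (4,6) ∈ E(G2) ✓
  (4,5) → (φ(4),φ(5)) = (1,5) ∈ E(G2) ✓
  (4,6) → (φ(4),φ(6)) = (2,5) ∈ E(G2) ✓
  (4,7) → (φ(4),φ(7)) = (5,8) ∈ E(G2) ✓
  (4,8) → (φ(4),φ(8)) = (3,5) ∈ E(G2) ✓
  (5,7) → (φ(5),φ(7)) = (1,8) ∈ E(G2) ✓
  (5,8) → (φ(5),φ(8)) = (1,3) ∈ E(G2) ✓
  (5,10) → (φ(5),φ(10)) = (1,10) ∈ E(G2) ✓
  (6,7) → (φ(6),φ(7)) = (2,8) ∈ E(G2) ✓
  (6,8) → (φ(6),φ(8)) = (2,3) ∈ E(G2) ✓
  (6,9) → (φ(6),φ(9)) = (2,6) ∈ E(G2) ✓
  (6,10) → (φ(6),φ(10)) = (2,10) ∈ E(G2) ✓
  (7,8) → (φ(7),φ(8)) = (3,8) ∈ E(G2) ✓
  (7,9) → (φ(7),φ(9)) = (6,8) ∈ E(G2) ✓
  (8,9) → (φ(8),φ(9)) = (3,6) ∈ E(G2) ✓
  (8,10) → (φ(8),φ(10)) = (3,10) ∈ E(G2) ✓
All 34 edges of G1 map to edges of G2, and |E(G1)| = |E(G2)| = 34, so φ is a bijection on edges as well as vertices. Hence G1 ≅ G2.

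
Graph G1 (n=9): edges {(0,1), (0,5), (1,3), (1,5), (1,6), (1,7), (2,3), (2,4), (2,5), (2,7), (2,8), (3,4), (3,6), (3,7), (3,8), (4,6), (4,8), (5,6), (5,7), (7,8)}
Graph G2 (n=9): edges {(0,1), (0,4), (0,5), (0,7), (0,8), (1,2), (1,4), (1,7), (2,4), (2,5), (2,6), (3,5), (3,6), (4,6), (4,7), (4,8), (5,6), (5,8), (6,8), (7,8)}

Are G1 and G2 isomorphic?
Yes, isomorphic

The graphs are isomorphic.
One valid mapping φ: V(G1) → V(G2): 0→3, 1→6, 2→0, 3→4, 4→1, 5→5, 6→2, 7→8, 8→7

Verify φ preserves adjacency — for each edge of G1, its image is an edge of G2:
  (0,1) → (φ(0),φ(1)) = (3,6) ∈ E(G2) ✓
  (0,5) → (φ(0),φ(5)) = (3,5) ∈ E(G2) ✓
  (1,3) → (φ(1),φ(3)) = (4,6) ∈ E(G2) ✓
  (1,5) → (φ(1),φ(5)) = (5,6) ∈ E(G2) ✓
  (1,6) → (φ(1),φ(6)) = (2,6) ∈ E(G2) ✓
  (1,7) → (φ(1),φ(7)) = (6,8) ∈ E(G2) ✓
  (2,3) → (φ(2),φ(3)) = (0,4) ∈ E(G2) ✓
  (2,4) → (φ(2),φ(4)) = (0,1) ∈ E(G2) ✓
  (2,5) → (φ(2),φ(5)) = (0,5) ∈ E(G2) ✓
  (2,7) → (φ(2),φ(7)) = (0,8) ∈ E(G2) ✓
  (2,8) → (φ(2),φ(8)) = (0,7) ∈ E(G2) ✓
  (3,4) → (φ(3),φ(4)) = (1,4) ∈ E(G2) ✓
  (3,6) → (φ(3),φ(6)) = (2,4) ∈ E(G2) ✓
  (3,7) → (φ(3),φ(7)) = (4,8) ∈ E(G2) ✓
  (3,8) → (φ(3),φ(8)) = (4,7) ∈ E(G2) ✓
  (4,6) → (φ(4),φ(6)) = (1,2) ∈ E(G2) ✓
  (4,8) → (φ(4),φ(8)) = (1,7) ∈ E(G2) ✓
  (5,6) → (φ(5),φ(6)) = (2,5) ∈ E(G2) ✓
  (5,7) → (φ(5),φ(7)) = (5,8) ∈ E(G2) ✓
  (7,8) → (φ(7),φ(8)) = (7,8) ∈ E(G2) ✓
All 20 edges of G1 map to edges of G2, and |E(G1)| = |E(G2)| = 20, so φ is a bijection on edges as well as vertices. Hence G1 ≅ G2.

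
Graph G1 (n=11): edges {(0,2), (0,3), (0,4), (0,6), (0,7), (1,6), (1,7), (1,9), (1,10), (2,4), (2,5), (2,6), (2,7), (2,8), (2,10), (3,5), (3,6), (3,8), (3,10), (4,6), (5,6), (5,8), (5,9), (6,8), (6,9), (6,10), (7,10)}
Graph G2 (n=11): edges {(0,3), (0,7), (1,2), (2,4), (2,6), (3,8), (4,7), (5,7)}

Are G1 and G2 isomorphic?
No, not isomorphic

The graphs are NOT isomorphic.

Connected components of G1: 1 component(s) with vertex sets [[0, 1, 2, 3, 4, 5, 6, 7, 8, 9, 10]], sizes [11].
Connected components of G2: 3 component(s) with vertex sets [[9], [10], [0, 1, 2, 3, 4, 5, 6, 7, 8]], sizes [1, 1, 9].
The number of connected components (and the multiset of component sizes) is an isomorphism invariant — an isomorphism maps each component of G1 bijectively onto a component of G2. Since G1 has 1 component(s) and G2 has 3, they cannot be isomorphic.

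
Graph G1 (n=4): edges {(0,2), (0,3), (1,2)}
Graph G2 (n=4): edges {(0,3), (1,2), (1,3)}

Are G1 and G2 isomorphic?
Yes, isomorphic

The graphs are isomorphic.
One valid mapping φ: V(G1) → V(G2): 0→3, 1→2, 2→1, 3→0

Verify φ preserves adjacency — for each edge of G1, its image is an edge of G2:
  (0,2) → (φ(0),φ(2)) = (1,3) ∈ E(G2) ✓
  (0,3) → (φ(0),φ(3)) = (0,3) ∈ E(G2) ✓
  (1,2) → (φ(1),φ(2)) = (1,2) ∈ E(G2) ✓
All 3 edges of G1 map to edges of G2, and |E(G1)| = |E(G2)| = 3, so φ is a bijection on edges as well as vertices. Hence G1 ≅ G2.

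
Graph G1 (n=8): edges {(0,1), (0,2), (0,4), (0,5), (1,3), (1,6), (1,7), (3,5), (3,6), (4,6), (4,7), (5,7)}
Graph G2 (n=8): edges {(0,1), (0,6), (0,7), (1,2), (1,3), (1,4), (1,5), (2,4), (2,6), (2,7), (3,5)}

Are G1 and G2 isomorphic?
No, not isomorphic

The graphs are NOT isomorphic.

Counting triangles (3-cliques): G1 has 1, G2 has 2.
Triangle count is an isomorphism invariant, so differing triangle counts rule out isomorphism.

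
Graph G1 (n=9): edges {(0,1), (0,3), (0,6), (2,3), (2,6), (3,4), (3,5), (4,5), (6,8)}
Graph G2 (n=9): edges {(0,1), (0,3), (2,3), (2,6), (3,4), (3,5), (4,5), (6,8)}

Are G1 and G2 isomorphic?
No, not isomorphic

The graphs are NOT isomorphic.

Counting edges: G1 has 9 edge(s); G2 has 8 edge(s).
Edge count is an isomorphism invariant (a bijection on vertices induces a bijection on edges), so differing edge counts rule out isomorphism.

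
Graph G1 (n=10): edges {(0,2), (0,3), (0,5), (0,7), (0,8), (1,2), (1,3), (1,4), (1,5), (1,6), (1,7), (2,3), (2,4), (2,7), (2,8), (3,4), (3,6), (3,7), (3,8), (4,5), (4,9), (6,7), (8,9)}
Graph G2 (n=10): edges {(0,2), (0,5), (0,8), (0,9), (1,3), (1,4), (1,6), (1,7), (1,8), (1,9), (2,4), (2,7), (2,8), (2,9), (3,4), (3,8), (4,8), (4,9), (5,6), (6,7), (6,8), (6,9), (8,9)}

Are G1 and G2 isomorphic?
Yes, isomorphic

The graphs are isomorphic.
One valid mapping φ: V(G1) → V(G2): 0→2, 1→1, 2→9, 3→8, 4→6, 5→7, 6→3, 7→4, 8→0, 9→5

Verify φ preserves adjacency — for each edge of G1, its image is an edge of G2:
  (0,2) → (φ(0),φ(2)) = (2,9) ∈ E(G2) ✓
  (0,3) → (φ(0),φ(3)) = (2,8) ∈ E(G2) ✓
  (0,5) → (φ(0),φ(5)) = (2,7) ∈ E(G2) ✓
  (0,7) → (φ(0),φ(7)) = (2,4) ∈ E(G2) ✓
  (0,8) → (φ(0),φ(8)) = (0,2) ∈ E(G2) ✓
  (1,2) → (φ(1),φ(2)) = (1,9) ∈ E(G2) ✓
  (1,3) → (φ(1),φ(3)) = (1,8) ∈ E(G2) ✓
  (1,4) → (φ(1),φ(4)) = (1,6) ∈ E(G2) ✓
  (1,5) → (φ(1),φ(5)) = (1,7) ∈ E(G2) ✓
  (1,6) → (φ(1),φ(6)) = (1,3) ∈ E(G2) ✓
  (1,7) → (φ(1),φ(7)) = (1,4) ∈ E(G2) ✓
  (2,3) → (φ(2),φ(3)) = (8,9) ∈ E(G2) ✓
  (2,4) → (φ(2),φ(4)) = (6,9) ∈ E(G2) ✓
  (2,7) → (φ(2),φ(7)) = (4,9) ∈ E(G2) ✓
  (2,8) → (φ(2),φ(8)) = (0,9) ∈ E(G2) ✓
  (3,4) → (φ(3),φ(4)) = (6,8) ∈ E(G2) ✓
  (3,6) → (φ(3),φ(6)) = (3,8) ∈ E(G2) ✓
  (3,7) → (φ(3),φ(7)) = (4,8) ∈ E(G2) ✓
  (3,8) → (φ(3),φ(8)) = (0,8) ∈ E(G2) ✓
  (4,5) → (φ(4),φ(5)) = (6,7) ∈ E(G2) ✓
  (4,9) → (φ(4),φ(9)) = (5,6) ∈ E(G2) ✓
  (6,7) → (φ(6),φ(7)) = (3,4) ∈ E(G2) ✓
  (8,9) → (φ(8),φ(9)) = (0,5) ∈ E(G2) ✓
All 23 edges of G1 map to edges of G2, and |E(G1)| = |E(G2)| = 23, so φ is a bijection on edges as well as vertices. Hence G1 ≅ G2.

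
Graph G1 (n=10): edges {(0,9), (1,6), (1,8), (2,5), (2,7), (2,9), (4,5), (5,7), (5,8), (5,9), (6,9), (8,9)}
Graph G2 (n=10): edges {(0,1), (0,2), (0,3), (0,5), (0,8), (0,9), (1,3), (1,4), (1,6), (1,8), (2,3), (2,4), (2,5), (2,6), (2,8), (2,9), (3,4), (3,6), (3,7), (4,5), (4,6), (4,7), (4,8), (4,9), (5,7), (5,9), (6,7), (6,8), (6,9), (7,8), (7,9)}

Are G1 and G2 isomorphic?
No, not isomorphic

The graphs are NOT isomorphic.

Counting triangles (3-cliques): G1 has 3, G2 has 34.
Triangle count is an isomorphism invariant, so differing triangle counts rule out isomorphism.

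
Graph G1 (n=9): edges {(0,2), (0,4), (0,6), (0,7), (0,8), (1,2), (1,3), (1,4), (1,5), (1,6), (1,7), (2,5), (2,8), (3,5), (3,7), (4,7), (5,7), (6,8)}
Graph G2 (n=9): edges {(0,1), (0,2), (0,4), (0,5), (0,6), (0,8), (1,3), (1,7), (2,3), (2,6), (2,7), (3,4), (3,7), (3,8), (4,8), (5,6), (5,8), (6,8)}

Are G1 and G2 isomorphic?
Yes, isomorphic

The graphs are isomorphic.
One valid mapping φ: V(G1) → V(G2): 0→3, 1→0, 2→2, 3→5, 4→4, 5→6, 6→1, 7→8, 8→7

Verify φ preserves adjacency — for each edge of G1, its image is an edge of G2:
  (0,2) → (φ(0),φ(2)) = (2,3) ∈ E(G2) ✓
  (0,4) → (φ(0),φ(4)) = (3,4) ∈ E(G2) ✓
  (0,6) → (φ(0),φ(6)) = (1,3) ∈ E(G2) ✓
  (0,7) → (φ(0),φ(7)) = (3,8) ∈ E(G2) ✓
  (0,8) → (φ(0),φ(8)) = (3,7) ∈ E(G2) ✓
  (1,2) → (φ(1),φ(2)) = (0,2) ∈ E(G2) ✓
  (1,3) → (φ(1),φ(3)) = (0,5) ∈ E(G2) ✓
  (1,4) → (φ(1),φ(4)) = (0,4) ∈ E(G2) ✓
  (1,5) → (φ(1),φ(5)) = (0,6) ∈ E(G2) ✓
  (1,6) → (φ(1),φ(6)) = (0,1) ∈ E(G2) ✓
  (1,7) → (φ(1),φ(7)) = (0,8) ∈ E(G2) ✓
  (2,5) → (φ(2),φ(5)) = (2,6) ∈ E(G2) ✓
  (2,8) → (φ(2),φ(8)) = (2,7) ∈ E(G2) ✓
  (3,5) → (φ(3),φ(5)) = (5,6) ∈ E(G2) ✓
  (3,7) → (φ(3),φ(7)) = (5,8) ∈ E(G2) ✓
  (4,7) → (φ(4),φ(7)) = (4,8) ∈ E(G2) ✓
  (5,7) → (φ(5),φ(7)) = (6,8) ∈ E(G2) ✓
  (6,8) → (φ(6),φ(8)) = (1,7) ∈ E(G2) ✓
All 18 edges of G1 map to edges of G2, and |E(G1)| = |E(G2)| = 18, so φ is a bijection on edges as well as vertices. Hence G1 ≅ G2.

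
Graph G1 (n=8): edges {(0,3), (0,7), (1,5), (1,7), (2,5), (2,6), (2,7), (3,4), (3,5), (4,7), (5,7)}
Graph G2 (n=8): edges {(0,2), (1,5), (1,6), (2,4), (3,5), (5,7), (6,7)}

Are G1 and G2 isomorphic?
No, not isomorphic

The graphs are NOT isomorphic.

Connected components of G1: 1 component(s) with vertex sets [[0, 1, 2, 3, 4, 5, 6, 7]], sizes [8].
Connected components of G2: 2 component(s) with vertex sets [[0, 2, 4], [1, 3, 5, 6, 7]], sizes [3, 5].
The number of connected components (and the multiset of component sizes) is an isomorphism invariant — an isomorphism maps each component of G1 bijectively onto a component of G2. Since G1 has 1 component(s) and G2 has 2, they cannot be isomorphic.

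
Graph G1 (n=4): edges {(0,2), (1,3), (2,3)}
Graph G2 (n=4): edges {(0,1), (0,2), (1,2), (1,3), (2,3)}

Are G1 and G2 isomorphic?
No, not isomorphic

The graphs are NOT isomorphic.

Counting edges: G1 has 3 edge(s); G2 has 5 edge(s).
Edge count is an isomorphism invariant (a bijection on vertices induces a bijection on edges), so differing edge counts rule out isomorphism.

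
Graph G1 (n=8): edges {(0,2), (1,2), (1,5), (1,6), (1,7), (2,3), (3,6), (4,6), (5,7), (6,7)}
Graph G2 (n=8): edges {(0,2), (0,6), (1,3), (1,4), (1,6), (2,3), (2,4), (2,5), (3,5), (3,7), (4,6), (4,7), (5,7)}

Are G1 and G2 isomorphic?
No, not isomorphic

The graphs are NOT isomorphic.

Counting triangles (3-cliques): G1 has 2, G2 has 3.
Triangle count is an isomorphism invariant, so differing triangle counts rule out isomorphism.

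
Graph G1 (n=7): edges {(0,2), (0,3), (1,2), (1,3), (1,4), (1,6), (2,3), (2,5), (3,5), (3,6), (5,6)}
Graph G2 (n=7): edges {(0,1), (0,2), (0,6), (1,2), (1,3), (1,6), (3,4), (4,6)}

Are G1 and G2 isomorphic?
No, not isomorphic

The graphs are NOT isomorphic.

Connected components of G1: 1 component(s) with vertex sets [[0, 1, 2, 3, 4, 5, 6]], sizes [7].
Connected components of G2: 2 component(s) with vertex sets [[5], [0, 1, 2, 3, 4, 6]], sizes [1, 6].
The number of connected components (and the multiset of component sizes) is an isomorphism invariant — an isomorphism maps each component of G1 bijectively onto a component of G2. Since G1 has 1 component(s) and G2 has 2, they cannot be isomorphic.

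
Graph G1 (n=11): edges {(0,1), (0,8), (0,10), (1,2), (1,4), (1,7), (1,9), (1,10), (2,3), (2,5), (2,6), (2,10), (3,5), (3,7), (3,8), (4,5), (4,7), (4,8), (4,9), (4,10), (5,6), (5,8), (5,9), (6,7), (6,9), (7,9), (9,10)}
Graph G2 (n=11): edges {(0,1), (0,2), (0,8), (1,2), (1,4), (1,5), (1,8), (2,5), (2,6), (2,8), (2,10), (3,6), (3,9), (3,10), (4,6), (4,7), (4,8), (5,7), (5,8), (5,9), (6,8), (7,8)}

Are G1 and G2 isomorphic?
No, not isomorphic

The graphs are NOT isomorphic.

Counting triangles (3-cliques): G1 has 16, G2 has 12.
Triangle count is an isomorphism invariant, so differing triangle counts rule out isomorphism.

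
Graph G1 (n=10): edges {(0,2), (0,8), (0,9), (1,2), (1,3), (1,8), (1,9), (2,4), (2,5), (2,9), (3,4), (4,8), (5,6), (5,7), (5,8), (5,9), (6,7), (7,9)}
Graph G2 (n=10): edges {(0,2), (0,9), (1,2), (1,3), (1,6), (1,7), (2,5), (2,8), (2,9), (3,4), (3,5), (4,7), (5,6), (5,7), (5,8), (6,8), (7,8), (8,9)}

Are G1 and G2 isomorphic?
Yes, isomorphic

The graphs are isomorphic.
One valid mapping φ: V(G1) → V(G2): 0→6, 1→7, 2→5, 3→4, 4→3, 5→2, 6→0, 7→9, 8→1, 9→8

Verify φ preserves adjacency — for each edge of G1, its image is an edge of G2:
  (0,2) → (φ(0),φ(2)) = (5,6) ∈ E(G2) ✓
  (0,8) → (φ(0),φ(8)) = (1,6) ∈ E(G2) ✓
  (0,9) → (φ(0),φ(9)) = (6,8) ∈ E(G2) ✓
  (1,2) → (φ(1),φ(2)) = (5,7) ∈ E(G2) ✓
  (1,3) → (φ(1),φ(3)) = (4,7) ∈ E(G2) ✓
  (1,8) → (φ(1),φ(8)) = (1,7) ∈ E(G2) ✓
  (1,9) → (φ(1),φ(9)) = (7,8) ∈ E(G2) ✓
  (2,4) → (φ(2),φ(4)) = (3,5) ∈ E(G2) ✓
  (2,5) → (φ(2),φ(5)) = (2,5) ∈ E(G2) ✓
  (2,9) → (φ(2),φ(9)) = (5,8) ∈ E(G2) ✓
  (3,4) → (φ(3),φ(4)) = (3,4) ∈ E(G2) ✓
  (4,8) → (φ(4),φ(8)) = (1,3) ∈ E(G2) ✓
  (5,6) → (φ(5),φ(6)) = (0,2) ∈ E(G2) ✓
  (5,7) → (φ(5),φ(7)) = (2,9) ∈ E(G2) ✓
  (5,8) → (φ(5),φ(8)) = (1,2) ∈ E(G2) ✓
  (5,9) → (φ(5),φ(9)) = (2,8) ∈ E(G2) ✓
  (6,7) → (φ(6),φ(7)) = (0,9) ∈ E(G2) ✓
  (7,9) → (φ(7),φ(9)) = (8,9) ∈ E(G2) ✓
All 18 edges of G1 map to edges of G2, and |E(G1)| = |E(G2)| = 18, so φ is a bijection on edges as well as vertices. Hence G1 ≅ G2.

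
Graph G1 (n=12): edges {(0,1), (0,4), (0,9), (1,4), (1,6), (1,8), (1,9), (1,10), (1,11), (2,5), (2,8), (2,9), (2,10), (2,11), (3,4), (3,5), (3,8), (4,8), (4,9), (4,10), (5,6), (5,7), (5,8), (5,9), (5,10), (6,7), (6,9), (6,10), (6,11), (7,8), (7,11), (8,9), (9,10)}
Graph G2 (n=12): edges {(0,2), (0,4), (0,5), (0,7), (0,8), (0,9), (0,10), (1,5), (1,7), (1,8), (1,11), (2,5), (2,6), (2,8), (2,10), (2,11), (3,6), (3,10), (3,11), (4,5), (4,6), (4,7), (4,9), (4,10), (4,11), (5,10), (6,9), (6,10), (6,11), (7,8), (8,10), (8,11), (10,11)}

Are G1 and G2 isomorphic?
Yes, isomorphic

The graphs are isomorphic.
One valid mapping φ: V(G1) → V(G2): 0→3, 1→11, 2→5, 3→9, 4→6, 5→0, 6→8, 7→7, 8→4, 9→10, 10→2, 11→1

Verify φ preserves adjacency — for each edge of G1, its image is an edge of G2:
  (0,1) → (φ(0),φ(1)) = (3,11) ∈ E(G2) ✓
  (0,4) → (φ(0),φ(4)) = (3,6) ∈ E(G2) ✓
  (0,9) → (φ(0),φ(9)) = (3,10) ∈ E(G2) ✓
  (1,4) → (φ(1),φ(4)) = (6,11) ∈ E(G2) ✓
  (1,6) → (φ(1),φ(6)) = (8,11) ∈ E(G2) ✓
  (1,8) → (φ(1),φ(8)) = (4,11) ∈ E(G2) ✓
  (1,9) → (φ(1),φ(9)) = (10,11) ∈ E(G2) ✓
  (1,10) → (φ(1),φ(10)) = (2,11) ∈ E(G2) ✓
  (1,11) → (φ(1),φ(11)) = (1,11) ∈ E(G2) ✓
  (2,5) → (φ(2),φ(5)) = (0,5) ∈ E(G2) ✓
  (2,8) → (φ(2),φ(8)) = (4,5) ∈ E(G2) ✓
  (2,9) → (φ(2),φ(9)) = (5,10) ∈ E(G2) ✓
  (2,10) → (φ(2),φ(10)) = (2,5) ∈ E(G2) ✓
  (2,11) → (φ(2),φ(11)) = (1,5) ∈ E(G2) ✓
  (3,4) → (φ(3),φ(4)) = (6,9) ∈ E(G2) ✓
  (3,5) → (φ(3),φ(5)) = (0,9) ∈ E(G2) ✓
  (3,8) → (φ(3),φ(8)) = (4,9) ∈ E(G2) ✓
  (4,8) → (φ(4),φ(8)) = (4,6) ∈ E(G2) ✓
  (4,9) → (φ(4),φ(9)) = (6,10) ∈ E(G2) ✓
  (4,10) → (φ(4),φ(10)) = (2,6) ∈ E(G2) ✓
  (5,6) → (φ(5),φ(6)) = (0,8) ∈ E(G2) ✓
  (5,7) → (φ(5),φ(7)) = (0,7) ∈ E(G2) ✓
  (5,8) → (φ(5),φ(8)) = (0,4) ∈ E(G2) ✓
  (5,9) → (φ(5),φ(9)) = (0,10) ∈ E(G2) ✓
  (5,10) → (φ(5),φ(10)) = (0,2) ∈ E(G2) ✓
  (6,7) → (φ(6),φ(7)) = (7,8) ∈ E(G2) ✓
  (6,9) → (φ(6),φ(9)) = (8,10) ∈ E(G2) ✓
  (6,10) → (φ(6),φ(10)) = (2,8) ∈ E(G2) ✓
  (6,11) → (φ(6),φ(11)) = (1,8) ∈ E(G2) ✓
  (7,8) → (φ(7),φ(8)) = (4,7) ∈ E(G2) ✓
  (7,11) → (φ(7),φ(11)) = (1,7) ∈ E(G2) ✓
  (8,9) → (φ(8),φ(9)) = (4,10) ∈ E(G2) ✓
  (9,10) → (φ(9),φ(10)) = (2,10) ∈ E(G2) ✓
All 33 edges of G1 map to edges of G2, and |E(G1)| = |E(G2)| = 33, so φ is a bijection on edges as well as vertices. Hence G1 ≅ G2.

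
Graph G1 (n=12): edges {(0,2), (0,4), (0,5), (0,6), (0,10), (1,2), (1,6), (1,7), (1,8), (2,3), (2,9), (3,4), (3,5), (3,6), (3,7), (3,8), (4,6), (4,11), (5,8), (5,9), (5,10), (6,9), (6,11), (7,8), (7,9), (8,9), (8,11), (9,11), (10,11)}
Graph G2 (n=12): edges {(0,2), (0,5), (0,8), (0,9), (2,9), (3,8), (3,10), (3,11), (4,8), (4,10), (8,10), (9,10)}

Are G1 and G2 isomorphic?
No, not isomorphic

The graphs are NOT isomorphic.

Connected components of G1: 1 component(s) with vertex sets [[0, 1, 2, 3, 4, 5, 6, 7, 8, 9, 10, 11]], sizes [12].
Connected components of G2: 4 component(s) with vertex sets [[1], [6], [7], [0, 2, 3, 4, 5, 8, 9, 10, 11]], sizes [1, 1, 1, 9].
The number of connected components (and the multiset of component sizes) is an isomorphism invariant — an isomorphism maps each component of G1 bijectively onto a component of G2. Since G1 has 1 component(s) and G2 has 4, they cannot be isomorphic.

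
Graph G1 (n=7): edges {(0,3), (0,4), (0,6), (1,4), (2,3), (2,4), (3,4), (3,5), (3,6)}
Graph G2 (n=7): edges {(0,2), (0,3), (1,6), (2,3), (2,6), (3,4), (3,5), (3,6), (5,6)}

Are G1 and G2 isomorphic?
Yes, isomorphic

The graphs are isomorphic.
One valid mapping φ: V(G1) → V(G2): 0→2, 1→1, 2→5, 3→3, 4→6, 5→4, 6→0

Verify φ preserves adjacency — for each edge of G1, its image is an edge of G2:
  (0,3) → (φ(0),φ(3)) = (2,3) ∈ E(G2) ✓
  (0,4) → (φ(0),φ(4)) = (2,6) ∈ E(G2) ✓
  (0,6) → (φ(0),φ(6)) = (0,2) ∈ E(G2) ✓
  (1,4) → (φ(1),φ(4)) = (1,6) ∈ E(G2) ✓
  (2,3) → (φ(2),φ(3)) = (3,5) ∈ E(G2) ✓
  (2,4) → (φ(2),φ(4)) = (5,6) ∈ E(G2) ✓
  (3,4) → (φ(3),φ(4)) = (3,6) ∈ E(G2) ✓
  (3,5) → (φ(3),φ(5)) = (3,4) ∈ E(G2) ✓
  (3,6) → (φ(3),φ(6)) = (0,3) ∈ E(G2) ✓
All 9 edges of G1 map to edges of G2, and |E(G1)| = |E(G2)| = 9, so φ is a bijection on edges as well as vertices. Hence G1 ≅ G2.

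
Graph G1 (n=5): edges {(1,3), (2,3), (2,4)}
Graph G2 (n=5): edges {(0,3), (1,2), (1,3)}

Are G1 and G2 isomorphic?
Yes, isomorphic

The graphs are isomorphic.
One valid mapping φ: V(G1) → V(G2): 0→4, 1→2, 2→3, 3→1, 4→0

Verify φ preserves adjacency — for each edge of G1, its image is an edge of G2:
  (1,3) → (φ(1),φ(3)) = (1,2) ∈ E(G2) ✓
  (2,3) → (φ(2),φ(3)) = (1,3) ∈ E(G2) ✓
  (2,4) → (φ(2),φ(4)) = (0,3) ∈ E(G2) ✓
All 3 edges of G1 map to edges of G2, and |E(G1)| = |E(G2)| = 3, so φ is a bijection on edges as well as vertices. Hence G1 ≅ G2.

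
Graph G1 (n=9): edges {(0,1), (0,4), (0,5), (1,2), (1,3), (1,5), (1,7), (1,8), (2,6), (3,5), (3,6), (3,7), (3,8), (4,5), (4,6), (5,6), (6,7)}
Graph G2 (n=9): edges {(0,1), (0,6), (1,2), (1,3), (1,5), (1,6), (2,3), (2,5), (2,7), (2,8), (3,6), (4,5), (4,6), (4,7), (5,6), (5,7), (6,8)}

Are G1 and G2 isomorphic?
Yes, isomorphic

The graphs are isomorphic.
One valid mapping φ: V(G1) → V(G2): 0→4, 1→6, 2→8, 3→1, 4→7, 5→5, 6→2, 7→3, 8→0

Verify φ preserves adjacency — for each edge of G1, its image is an edge of G2:
  (0,1) → (φ(0),φ(1)) = (4,6) ∈ E(G2) ✓
  (0,4) → (φ(0),φ(4)) = (4,7) ∈ E(G2) ✓
  (0,5) → (φ(0),φ(5)) = (4,5) ∈ E(G2) ✓
  (1,2) → (φ(1),φ(2)) = (6,8) ∈ E(G2) ✓
  (1,3) → (φ(1),φ(3)) = (1,6) ∈ E(G2) ✓
  (1,5) → (φ(1),φ(5)) = (5,6) ∈ E(G2) ✓
  (1,7) → (φ(1),φ(7)) = (3,6) ∈ E(G2) ✓
  (1,8) → (φ(1),φ(8)) = (0,6) ∈ E(G2) ✓
  (2,6) → (φ(2),φ(6)) = (2,8) ∈ E(G2) ✓
  (3,5) → (φ(3),φ(5)) = (1,5) ∈ E(G2) ✓
  (3,6) → (φ(3),φ(6)) = (1,2) ∈ E(G2) ✓
  (3,7) → (φ(3),φ(7)) = (1,3) ∈ E(G2) ✓
  (3,8) → (φ(3),φ(8)) = (0,1) ∈ E(G2) ✓
  (4,5) → (φ(4),φ(5)) = (5,7) ∈ E(G2) ✓
  (4,6) → (φ(4),φ(6)) = (2,7) ∈ E(G2) ✓
  (5,6) → (φ(5),φ(6)) = (2,5) ∈ E(G2) ✓
  (6,7) → (φ(6),φ(7)) = (2,3) ∈ E(G2) ✓
All 17 edges of G1 map to edges of G2, and |E(G1)| = |E(G2)| = 17, so φ is a bijection on edges as well as vertices. Hence G1 ≅ G2.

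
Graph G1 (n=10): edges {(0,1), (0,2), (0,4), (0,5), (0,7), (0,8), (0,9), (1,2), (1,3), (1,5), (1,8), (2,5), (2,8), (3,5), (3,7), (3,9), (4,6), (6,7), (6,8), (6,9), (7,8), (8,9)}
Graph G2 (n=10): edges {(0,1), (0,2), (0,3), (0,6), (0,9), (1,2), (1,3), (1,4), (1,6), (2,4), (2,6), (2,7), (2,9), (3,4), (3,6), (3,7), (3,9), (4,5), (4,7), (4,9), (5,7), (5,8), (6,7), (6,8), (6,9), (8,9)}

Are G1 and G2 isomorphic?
No, not isomorphic

The graphs are NOT isomorphic.

Counting triangles (3-cliques): G1 has 12, G2 has 22.
Triangle count is an isomorphism invariant, so differing triangle counts rule out isomorphism.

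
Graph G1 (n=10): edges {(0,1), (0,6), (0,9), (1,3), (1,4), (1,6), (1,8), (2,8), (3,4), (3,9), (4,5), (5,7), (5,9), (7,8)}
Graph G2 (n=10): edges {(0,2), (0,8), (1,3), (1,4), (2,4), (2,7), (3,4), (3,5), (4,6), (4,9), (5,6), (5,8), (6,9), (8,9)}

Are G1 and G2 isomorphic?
Yes, isomorphic

The graphs are isomorphic.
One valid mapping φ: V(G1) → V(G2): 0→3, 1→4, 2→7, 3→6, 4→9, 5→8, 6→1, 7→0, 8→2, 9→5

Verify φ preserves adjacency — for each edge of G1, its image is an edge of G2:
  (0,1) → (φ(0),φ(1)) = (3,4) ∈ E(G2) ✓
  (0,6) → (φ(0),φ(6)) = (1,3) ∈ E(G2) ✓
  (0,9) → (φ(0),φ(9)) = (3,5) ∈ E(G2) ✓
  (1,3) → (φ(1),φ(3)) = (4,6) ∈ E(G2) ✓
  (1,4) → (φ(1),φ(4)) = (4,9) ∈ E(G2) ✓
  (1,6) → (φ(1),φ(6)) = (1,4) ∈ E(G2) ✓
  (1,8) → (φ(1),φ(8)) = (2,4) ∈ E(G2) ✓
  (2,8) → (φ(2),φ(8)) = (2,7) ∈ E(G2) ✓
  (3,4) → (φ(3),φ(4)) = (6,9) ∈ E(G2) ✓
  (3,9) → (φ(3),φ(9)) = (5,6) ∈ E(G2) ✓
  (4,5) → (φ(4),φ(5)) = (8,9) ∈ E(G2) ✓
  (5,7) → (φ(5),φ(7)) = (0,8) ∈ E(G2) ✓
  (5,9) → (φ(5),φ(9)) = (5,8) ∈ E(G2) ✓
  (7,8) → (φ(7),φ(8)) = (0,2) ∈ E(G2) ✓
All 14 edges of G1 map to edges of G2, and |E(G1)| = |E(G2)| = 14, so φ is a bijection on edges as well as vertices. Hence G1 ≅ G2.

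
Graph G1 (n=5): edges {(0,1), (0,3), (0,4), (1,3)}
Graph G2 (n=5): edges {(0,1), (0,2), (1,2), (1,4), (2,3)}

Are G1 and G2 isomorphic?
No, not isomorphic

The graphs are NOT isomorphic.

Connected components of G1: 2 component(s) with vertex sets [[2], [0, 1, 3, 4]], sizes [1, 4].
Connected components of G2: 1 component(s) with vertex sets [[0, 1, 2, 3, 4]], sizes [5].
The number of connected components (and the multiset of component sizes) is an isomorphism invariant — an isomorphism maps each component of G1 bijectively onto a component of G2. Since G1 has 2 component(s) and G2 has 1, they cannot be isomorphic.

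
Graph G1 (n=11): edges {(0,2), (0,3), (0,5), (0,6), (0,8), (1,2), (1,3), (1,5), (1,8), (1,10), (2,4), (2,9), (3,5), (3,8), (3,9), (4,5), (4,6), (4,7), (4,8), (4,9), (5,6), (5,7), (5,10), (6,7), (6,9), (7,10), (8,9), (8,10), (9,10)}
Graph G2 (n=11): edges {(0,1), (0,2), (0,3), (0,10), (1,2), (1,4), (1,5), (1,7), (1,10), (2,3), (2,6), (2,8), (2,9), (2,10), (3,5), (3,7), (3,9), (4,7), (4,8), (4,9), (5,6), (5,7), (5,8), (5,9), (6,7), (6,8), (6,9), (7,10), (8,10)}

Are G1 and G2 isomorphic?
Yes, isomorphic

The graphs are isomorphic.
One valid mapping φ: V(G1) → V(G2): 0→8, 1→9, 2→4, 3→6, 4→1, 5→2, 6→10, 7→0, 8→5, 9→7, 10→3

Verify φ preserves adjacency — for each edge of G1, its image is an edge of G2:
  (0,2) → (φ(0),φ(2)) = (4,8) ∈ E(G2) ✓
  (0,3) → (φ(0),φ(3)) = (6,8) ∈ E(G2) ✓
  (0,5) → (φ(0),φ(5)) = (2,8) ∈ E(G2) ✓
  (0,6) → (φ(0),φ(6)) = (8,10) ∈ E(G2) ✓
  (0,8) → (φ(0),φ(8)) = (5,8) ∈ E(G2) ✓
  (1,2) → (φ(1),φ(2)) = (4,9) ∈ E(G2) ✓
  (1,3) → (φ(1),φ(3)) = (6,9) ∈ E(G2) ✓
  (1,5) → (φ(1),φ(5)) = (2,9) ∈ E(G2) ✓
  (1,8) → (φ(1),φ(8)) = (5,9) ∈ E(G2) ✓
  (1,10) → (φ(1),φ(10)) = (3,9) ∈ E(G2) ✓
  (2,4) → (φ(2),φ(4)) = (1,4) ∈ E(G2) ✓
  (2,9) → (φ(2),φ(9)) = (4,7) ∈ E(G2) ✓
  (3,5) → (φ(3),φ(5)) = (2,6) ∈ E(G2) ✓
  (3,8) → (φ(3),φ(8)) = (5,6) ∈ E(G2) ✓
  (3,9) → (φ(3),φ(9)) = (6,7) ∈ E(G2) ✓
  (4,5) → (φ(4),φ(5)) = (1,2) ∈ E(G2) ✓
  (4,6) → (φ(4),φ(6)) = (1,10) ∈ E(G2) ✓
  (4,7) → (φ(4),φ(7)) = (0,1) ∈ E(G2) ✓
  (4,8) → (φ(4),φ(8)) = (1,5) ∈ E(G2) ✓
  (4,9) → (φ(4),φ(9)) = (1,7) ∈ E(G2) ✓
  (5,6) → (φ(5),φ(6)) = (2,10) ∈ E(G2) ✓
  (5,7) → (φ(5),φ(7)) = (0,2) ∈ E(G2) ✓
  (5,10) → (φ(5),φ(10)) = (2,3) ∈ E(G2) ✓
  (6,7) → (φ(6),φ(7)) = (0,10) ∈ E(G2) ✓
  (6,9) → (φ(6),φ(9)) = (7,10) ∈ E(G2) ✓
  (7,10) → (φ(7),φ(10)) = (0,3) ∈ E(G2) ✓
  (8,9) → (φ(8),φ(9)) = (5,7) ∈ E(G2) ✓
  (8,10) → (φ(8),φ(10)) = (3,5) ∈ E(G2) ✓
  (9,10) → (φ(9),φ(10)) = (3,7) ∈ E(G2) ✓
All 29 edges of G1 map to edges of G2, and |E(G1)| = |E(G2)| = 29, so φ is a bijection on edges as well as vertices. Hence G1 ≅ G2.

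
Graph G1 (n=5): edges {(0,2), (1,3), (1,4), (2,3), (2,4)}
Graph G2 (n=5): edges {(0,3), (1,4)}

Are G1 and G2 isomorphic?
No, not isomorphic

The graphs are NOT isomorphic.

Connected components of G1: 1 component(s) with vertex sets [[0, 1, 2, 3, 4]], sizes [5].
Connected components of G2: 3 component(s) with vertex sets [[2], [0, 3], [1, 4]], sizes [1, 2, 2].
The number of connected components (and the multiset of component sizes) is an isomorphism invariant — an isomorphism maps each component of G1 bijectively onto a component of G2. Since G1 has 1 component(s) and G2 has 3, they cannot be isomorphic.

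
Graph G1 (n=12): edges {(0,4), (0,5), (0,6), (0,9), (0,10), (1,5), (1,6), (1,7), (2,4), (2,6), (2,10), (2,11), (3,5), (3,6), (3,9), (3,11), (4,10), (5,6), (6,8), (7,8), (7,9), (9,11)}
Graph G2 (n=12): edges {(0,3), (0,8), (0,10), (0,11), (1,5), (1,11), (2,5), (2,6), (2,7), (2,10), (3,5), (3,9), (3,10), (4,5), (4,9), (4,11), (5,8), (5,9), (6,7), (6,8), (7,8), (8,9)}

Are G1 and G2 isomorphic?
Yes, isomorphic

The graphs are isomorphic.
One valid mapping φ: V(G1) → V(G2): 0→8, 1→4, 2→2, 3→3, 4→7, 5→9, 6→5, 7→11, 8→1, 9→0, 10→6, 11→10

Verify φ preserves adjacency — for each edge of G1, its image is an edge of G2:
  (0,4) → (φ(0),φ(4)) = (7,8) ∈ E(G2) ✓
  (0,5) → (φ(0),φ(5)) = (8,9) ∈ E(G2) ✓
  (0,6) → (φ(0),φ(6)) = (5,8) ∈ E(G2) ✓
  (0,9) → (φ(0),φ(9)) = (0,8) ∈ E(G2) ✓
  (0,10) → (φ(0),φ(10)) = (6,8) ∈ E(G2) ✓
  (1,5) → (φ(1),φ(5)) = (4,9) ∈ E(G2) ✓
  (1,6) → (φ(1),φ(6)) = (4,5) ∈ E(G2) ✓
  (1,7) → (φ(1),φ(7)) = (4,11) ∈ E(G2) ✓
  (2,4) → (φ(2),φ(4)) = (2,7) ∈ E(G2) ✓
  (2,6) → (φ(2),φ(6)) = (2,5) ∈ E(G2) ✓
  (2,10) → (φ(2),φ(10)) = (2,6) ∈ E(G2) ✓
  (2,11) → (φ(2),φ(11)) = (2,10) ∈ E(G2) ✓
  (3,5) → (φ(3),φ(5)) = (3,9) ∈ E(G2) ✓
  (3,6) → (φ(3),φ(6)) = (3,5) ∈ E(G2) ✓
  (3,9) → (φ(3),φ(9)) = (0,3) ∈ E(G2) ✓
  (3,11) → (φ(3),φ(11)) = (3,10) ∈ E(G2) ✓
  (4,10) → (φ(4),φ(10)) = (6,7) ∈ E(G2) ✓
  (5,6) → (φ(5),φ(6)) = (5,9) ∈ E(G2) ✓
  (6,8) → (φ(6),φ(8)) = (1,5) ∈ E(G2) ✓
  (7,8) → (φ(7),φ(8)) = (1,11) ∈ E(G2) ✓
  (7,9) → (φ(7),φ(9)) = (0,11) ∈ E(G2) ✓
  (9,11) → (φ(9),φ(11)) = (0,10) ∈ E(G2) ✓
All 22 edges of G1 map to edges of G2, and |E(G1)| = |E(G2)| = 22, so φ is a bijection on edges as well as vertices. Hence G1 ≅ G2.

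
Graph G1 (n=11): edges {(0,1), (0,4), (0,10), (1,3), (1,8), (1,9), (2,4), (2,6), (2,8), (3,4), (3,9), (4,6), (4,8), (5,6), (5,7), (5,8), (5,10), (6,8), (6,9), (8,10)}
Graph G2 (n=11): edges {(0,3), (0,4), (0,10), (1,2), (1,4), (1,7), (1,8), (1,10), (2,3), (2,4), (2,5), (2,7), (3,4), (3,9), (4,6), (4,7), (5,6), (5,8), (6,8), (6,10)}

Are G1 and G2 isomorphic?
Yes, isomorphic

The graphs are isomorphic.
One valid mapping φ: V(G1) → V(G2): 0→10, 1→6, 2→7, 3→8, 4→1, 5→3, 6→2, 7→9, 8→4, 9→5, 10→0

Verify φ preserves adjacency — for each edge of G1, its image is an edge of G2:
  (0,1) → (φ(0),φ(1)) = (6,10) ∈ E(G2) ✓
  (0,4) → (φ(0),φ(4)) = (1,10) ∈ E(G2) ✓
  (0,10) → (φ(0),φ(10)) = (0,10) ∈ E(G2) ✓
  (1,3) → (φ(1),φ(3)) = (6,8) ∈ E(G2) ✓
  (1,8) → (φ(1),φ(8)) = (4,6) ∈ E(G2) ✓
  (1,9) → (φ(1),φ(9)) = (5,6) ∈ E(G2) ✓
  (2,4) → (φ(2),φ(4)) = (1,7) ∈ E(G2) ✓
  (2,6) → (φ(2),φ(6)) = (2,7) ∈ E(G2) ✓
  (2,8) → (φ(2),φ(8)) = (4,7) ∈ E(G2) ✓
  (3,4) → (φ(3),φ(4)) = (1,8) ∈ E(G2) ✓
  (3,9) → (φ(3),φ(9)) = (5,8) ∈ E(G2) ✓
  (4,6) → (φ(4),φ(6)) = (1,2) ∈ E(G2) ✓
  (4,8) → (φ(4),φ(8)) = (1,4) ∈ E(G2) ✓
  (5,6) → (φ(5),φ(6)) = (2,3) ∈ E(G2) ✓
  (5,7) → (φ(5),φ(7)) = (3,9) ∈ E(G2) ✓
  (5,8) → (φ(5),φ(8)) = (3,4) ∈ E(G2) ✓
  (5,10) → (φ(5),φ(10)) = (0,3) ∈ E(G2) ✓
  (6,8) → (φ(6),φ(8)) = (2,4) ∈ E(G2) ✓
  (6,9) → (φ(6),φ(9)) = (2,5) ∈ E(G2) ✓
  (8,10) → (φ(8),φ(10)) = (0,4) ∈ E(G2) ✓
All 20 edges of G1 map to edges of G2, and |E(G1)| = |E(G2)| = 20, so φ is a bijection on edges as well as vertices. Hence G1 ≅ G2.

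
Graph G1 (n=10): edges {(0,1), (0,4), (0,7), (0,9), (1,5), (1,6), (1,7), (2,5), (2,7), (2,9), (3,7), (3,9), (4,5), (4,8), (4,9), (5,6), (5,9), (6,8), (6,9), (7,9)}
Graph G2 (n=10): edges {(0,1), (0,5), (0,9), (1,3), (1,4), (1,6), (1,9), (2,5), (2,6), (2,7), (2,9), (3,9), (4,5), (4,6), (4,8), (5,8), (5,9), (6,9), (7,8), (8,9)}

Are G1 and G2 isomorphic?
Yes, isomorphic

The graphs are isomorphic.
One valid mapping φ: V(G1) → V(G2): 0→6, 1→4, 2→0, 3→3, 4→2, 5→5, 6→8, 7→1, 8→7, 9→9

Verify φ preserves adjacency — for each edge of G1, its image is an edge of G2:
  (0,1) → (φ(0),φ(1)) = (4,6) ∈ E(G2) ✓
  (0,4) → (φ(0),φ(4)) = (2,6) ∈ E(G2) ✓
  (0,7) → (φ(0),φ(7)) = (1,6) ∈ E(G2) ✓
  (0,9) → (φ(0),φ(9)) = (6,9) ∈ E(G2) ✓
  (1,5) → (φ(1),φ(5)) = (4,5) ∈ E(G2) ✓
  (1,6) → (φ(1),φ(6)) = (4,8) ∈ E(G2) ✓
  (1,7) → (φ(1),φ(7)) = (1,4) ∈ E(G2) ✓
  (2,5) → (φ(2),φ(5)) = (0,5) ∈ E(G2) ✓
  (2,7) → (φ(2),φ(7)) = (0,1) ∈ E(G2) ✓
  (2,9) → (φ(2),φ(9)) = (0,9) ∈ E(G2) ✓
  (3,7) → (φ(3),φ(7)) = (1,3) ∈ E(G2) ✓
  (3,9) → (φ(3),φ(9)) = (3,9) ∈ E(G2) ✓
  (4,5) → (φ(4),φ(5)) = (2,5) ∈ E(G2) ✓
  (4,8) → (φ(4),φ(8)) = (2,7) ∈ E(G2) ✓
  (4,9) → (φ(4),φ(9)) = (2,9) ∈ E(G2) ✓
  (5,6) → (φ(5),φ(6)) = (5,8) ∈ E(G2) ✓
  (5,9) → (φ(5),φ(9)) = (5,9) ∈ E(G2) ✓
  (6,8) → (φ(6),φ(8)) = (7,8) ∈ E(G2) ✓
  (6,9) → (φ(6),φ(9)) = (8,9) ∈ E(G2) ✓
  (7,9) → (φ(7),φ(9)) = (1,9) ∈ E(G2) ✓
All 20 edges of G1 map to edges of G2, and |E(G1)| = |E(G2)| = 20, so φ is a bijection on edges as well as vertices. Hence G1 ≅ G2.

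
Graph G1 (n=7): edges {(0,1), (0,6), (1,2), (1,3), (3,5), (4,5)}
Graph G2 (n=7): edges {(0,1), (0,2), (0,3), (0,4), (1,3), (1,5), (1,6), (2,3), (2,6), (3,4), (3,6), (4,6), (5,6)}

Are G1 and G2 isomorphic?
No, not isomorphic

The graphs are NOT isomorphic.

Counting triangles (3-cliques): G1 has 0, G2 has 7.
Triangle count is an isomorphism invariant, so differing triangle counts rule out isomorphism.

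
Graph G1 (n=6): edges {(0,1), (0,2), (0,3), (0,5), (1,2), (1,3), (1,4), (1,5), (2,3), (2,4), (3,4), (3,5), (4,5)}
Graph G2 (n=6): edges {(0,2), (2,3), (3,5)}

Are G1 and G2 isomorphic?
No, not isomorphic

The graphs are NOT isomorphic.

Connected components of G1: 1 component(s) with vertex sets [[0, 1, 2, 3, 4, 5]], sizes [6].
Connected components of G2: 3 component(s) with vertex sets [[1], [4], [0, 2, 3, 5]], sizes [1, 1, 4].
The number of connected components (and the multiset of component sizes) is an isomorphism invariant — an isomorphism maps each component of G1 bijectively onto a component of G2. Since G1 has 1 component(s) and G2 has 3, they cannot be isomorphic.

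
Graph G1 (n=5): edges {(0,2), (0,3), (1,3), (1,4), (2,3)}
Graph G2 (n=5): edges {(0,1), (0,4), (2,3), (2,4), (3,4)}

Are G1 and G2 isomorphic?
Yes, isomorphic

The graphs are isomorphic.
One valid mapping φ: V(G1) → V(G2): 0→3, 1→0, 2→2, 3→4, 4→1

Verify φ preserves adjacency — for each edge of G1, its image is an edge of G2:
  (0,2) → (φ(0),φ(2)) = (2,3) ∈ E(G2) ✓
  (0,3) → (φ(0),φ(3)) = (3,4) ∈ E(G2) ✓
  (1,3) → (φ(1),φ(3)) = (0,4) ∈ E(G2) ✓
  (1,4) → (φ(1),φ(4)) = (0,1) ∈ E(G2) ✓
  (2,3) → (φ(2),φ(3)) = (2,4) ∈ E(G2) ✓
All 5 edges of G1 map to edges of G2, and |E(G1)| = |E(G2)| = 5, so φ is a bijection on edges as well as vertices. Hence G1 ≅ G2.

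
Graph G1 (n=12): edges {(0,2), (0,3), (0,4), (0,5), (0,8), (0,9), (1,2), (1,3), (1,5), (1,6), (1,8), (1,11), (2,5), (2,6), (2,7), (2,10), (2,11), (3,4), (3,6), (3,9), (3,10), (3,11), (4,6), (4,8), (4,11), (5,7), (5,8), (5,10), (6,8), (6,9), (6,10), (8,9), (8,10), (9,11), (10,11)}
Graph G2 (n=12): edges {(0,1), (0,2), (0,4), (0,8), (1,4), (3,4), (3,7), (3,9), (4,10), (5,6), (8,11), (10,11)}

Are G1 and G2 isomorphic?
No, not isomorphic

The graphs are NOT isomorphic.

Connected components of G1: 1 component(s) with vertex sets [[0, 1, 2, 3, 4, 5, 6, 7, 8, 9, 10, 11]], sizes [12].
Connected components of G2: 2 component(s) with vertex sets [[5, 6], [0, 1, 2, 3, 4, 7, 8, 9, 10, 11]], sizes [2, 10].
The number of connected components (and the multiset of component sizes) is an isomorphism invariant — an isomorphism maps each component of G1 bijectively onto a component of G2. Since G1 has 1 component(s) and G2 has 2, they cannot be isomorphic.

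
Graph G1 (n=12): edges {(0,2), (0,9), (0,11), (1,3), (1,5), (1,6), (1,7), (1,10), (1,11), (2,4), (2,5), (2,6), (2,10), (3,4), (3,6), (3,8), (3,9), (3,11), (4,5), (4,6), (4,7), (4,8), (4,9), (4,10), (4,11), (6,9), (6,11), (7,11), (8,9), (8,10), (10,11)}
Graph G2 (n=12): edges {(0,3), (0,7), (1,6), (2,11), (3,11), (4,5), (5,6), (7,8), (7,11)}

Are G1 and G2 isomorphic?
No, not isomorphic

The graphs are NOT isomorphic.

Connected components of G1: 1 component(s) with vertex sets [[0, 1, 2, 3, 4, 5, 6, 7, 8, 9, 10, 11]], sizes [12].
Connected components of G2: 4 component(s) with vertex sets [[9], [10], [1, 4, 5, 6], [0, 2, 3, 7, 8, 11]], sizes [1, 1, 4, 6].
The number of connected components (and the multiset of component sizes) is an isomorphism invariant — an isomorphism maps each component of G1 bijectively onto a component of G2. Since G1 has 1 component(s) and G2 has 4, they cannot be isomorphic.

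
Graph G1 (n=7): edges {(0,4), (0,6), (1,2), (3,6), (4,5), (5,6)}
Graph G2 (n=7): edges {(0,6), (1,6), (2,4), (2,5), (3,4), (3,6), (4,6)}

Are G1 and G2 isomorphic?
No, not isomorphic

The graphs are NOT isomorphic.

Counting triangles (3-cliques): G1 has 0, G2 has 1.
Triangle count is an isomorphism invariant, so differing triangle counts rule out isomorphism.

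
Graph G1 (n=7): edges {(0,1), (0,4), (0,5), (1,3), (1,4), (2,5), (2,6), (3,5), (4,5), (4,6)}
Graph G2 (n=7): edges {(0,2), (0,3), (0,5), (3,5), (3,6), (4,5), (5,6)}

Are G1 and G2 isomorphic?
No, not isomorphic

The graphs are NOT isomorphic.

Degrees in G1: deg(0)=3, deg(1)=3, deg(2)=2, deg(3)=2, deg(4)=4, deg(5)=4, deg(6)=2.
Sorted degree sequence of G1: [4, 4, 3, 3, 2, 2, 2].
Degrees in G2: deg(0)=3, deg(1)=0, deg(2)=1, deg(3)=3, deg(4)=1, deg(5)=4, deg(6)=2.
Sorted degree sequence of G2: [4, 3, 3, 2, 1, 1, 0].
The (sorted) degree sequence is an isomorphism invariant, so since G1 and G2 have different degree sequences they cannot be isomorphic.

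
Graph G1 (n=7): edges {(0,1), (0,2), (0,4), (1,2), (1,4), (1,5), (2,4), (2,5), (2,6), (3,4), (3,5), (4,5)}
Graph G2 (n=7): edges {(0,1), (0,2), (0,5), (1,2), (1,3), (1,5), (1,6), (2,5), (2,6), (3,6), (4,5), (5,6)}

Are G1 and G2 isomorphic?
Yes, isomorphic

The graphs are isomorphic.
One valid mapping φ: V(G1) → V(G2): 0→0, 1→2, 2→5, 3→3, 4→1, 5→6, 6→4

Verify φ preserves adjacency — for each edge of G1, its image is an edge of G2:
  (0,1) → (φ(0),φ(1)) = (0,2) ∈ E(G2) ✓
  (0,2) → (φ(0),φ(2)) = (0,5) ∈ E(G2) ✓
  (0,4) → (φ(0),φ(4)) = (0,1) ∈ E(G2) ✓
  (1,2) → (φ(1),φ(2)) = (2,5) ∈ E(G2) ✓
  (1,4) → (φ(1),φ(4)) = (1,2) ∈ E(G2) ✓
  (1,5) → (φ(1),φ(5)) = (2,6) ∈ E(G2) ✓
  (2,4) → (φ(2),φ(4)) = (1,5) ∈ E(G2) ✓
  (2,5) → (φ(2),φ(5)) = (5,6) ∈ E(G2) ✓
  (2,6) → (φ(2),φ(6)) = (4,5) ∈ E(G2) ✓
  (3,4) → (φ(3),φ(4)) = (1,3) ∈ E(G2) ✓
  (3,5) → (φ(3),φ(5)) = (3,6) ∈ E(G2) ✓
  (4,5) → (φ(4),φ(5)) = (1,6) ∈ E(G2) ✓
All 12 edges of G1 map to edges of G2, and |E(G1)| = |E(G2)| = 12, so φ is a bijection on edges as well as vertices. Hence G1 ≅ G2.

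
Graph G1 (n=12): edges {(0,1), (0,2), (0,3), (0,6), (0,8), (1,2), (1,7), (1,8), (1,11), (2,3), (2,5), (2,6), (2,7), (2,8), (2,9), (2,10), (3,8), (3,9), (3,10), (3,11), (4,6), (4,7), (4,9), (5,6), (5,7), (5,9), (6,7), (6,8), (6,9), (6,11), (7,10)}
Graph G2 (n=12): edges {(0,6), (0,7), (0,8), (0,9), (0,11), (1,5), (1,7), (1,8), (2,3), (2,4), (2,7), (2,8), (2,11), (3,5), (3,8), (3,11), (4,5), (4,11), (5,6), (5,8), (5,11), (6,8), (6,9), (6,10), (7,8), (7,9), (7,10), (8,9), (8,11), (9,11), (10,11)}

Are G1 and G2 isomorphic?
Yes, isomorphic

The graphs are isomorphic.
One valid mapping φ: V(G1) → V(G2): 0→9, 1→6, 2→8, 3→7, 4→4, 5→3, 6→11, 7→5, 8→0, 9→2, 10→1, 11→10

Verify φ preserves adjacency — for each edge of G1, its image is an edge of G2:
  (0,1) → (φ(0),φ(1)) = (6,9) ∈ E(G2) ✓
  (0,2) → (φ(0),φ(2)) = (8,9) ∈ E(G2) ✓
  (0,3) → (φ(0),φ(3)) = (7,9) ∈ E(G2) ✓
  (0,6) → (φ(0),φ(6)) = (9,11) ∈ E(G2) ✓
  (0,8) → (φ(0),φ(8)) = (0,9) ∈ E(G2) ✓
  (1,2) → (φ(1),φ(2)) = (6,8) ∈ E(G2) ✓
  (1,7) → (φ(1),φ(7)) = (5,6) ∈ E(G2) ✓
  (1,8) → (φ(1),φ(8)) = (0,6) ∈ E(G2) ✓
  (1,11) → (φ(1),φ(11)) = (6,10) ∈ E(G2) ✓
  (2,3) → (φ(2),φ(3)) = (7,8) ∈ E(G2) ✓
  (2,5) → (φ(2),φ(5)) = (3,8) ∈ E(G2) ✓
  (2,6) → (φ(2),φ(6)) = (8,11) ∈ E(G2) ✓
  (2,7) → (φ(2),φ(7)) = (5,8) ∈ E(G2) ✓
  (2,8) → (φ(2),φ(8)) = (0,8) ∈ E(G2) ✓
  (2,9) → (φ(2),φ(9)) = (2,8) ∈ E(G2) ✓
  (2,10) → (φ(2),φ(10)) = (1,8) ∈ E(G2) ✓
  (3,8) → (φ(3),φ(8)) = (0,7) ∈ E(G2) ✓
  (3,9) → (φ(3),φ(9)) = (2,7) ∈ E(G2) ✓
  (3,10) → (φ(3),φ(10)) = (1,7) ∈ E(G2) ✓
  (3,11) → (φ(3),φ(11)) = (7,10) ∈ E(G2) ✓
  (4,6) → (φ(4),φ(6)) = (4,11) ∈ E(G2) ✓
  (4,7) → (φ(4),φ(7)) = (4,5) ∈ E(G2) ✓
  (4,9) → (φ(4),φ(9)) = (2,4) ∈ E(G2) ✓
  (5,6) → (φ(5),φ(6)) = (3,11) ∈ E(G2) ✓
  (5,7) → (φ(5),φ(7)) = (3,5) ∈ E(G2) ✓
  (5,9) → (φ(5),φ(9)) = (2,3) ∈ E(G2) ✓
  (6,7) → (φ(6),φ(7)) = (5,11) ∈ E(G2) ✓
  (6,8) → (φ(6),φ(8)) = (0,11) ∈ E(G2) ✓
  (6,9) → (φ(6),φ(9)) = (2,11) ∈ E(G2) ✓
  (6,11) → (φ(6),φ(11)) = (10,11) ∈ E(G2) ✓
  (7,10) → (φ(7),φ(10)) = (1,5) ∈ E(G2) ✓
All 31 edges of G1 map to edges of G2, and |E(G1)| = |E(G2)| = 31, so φ is a bijection on edges as well as vertices. Hence G1 ≅ G2.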